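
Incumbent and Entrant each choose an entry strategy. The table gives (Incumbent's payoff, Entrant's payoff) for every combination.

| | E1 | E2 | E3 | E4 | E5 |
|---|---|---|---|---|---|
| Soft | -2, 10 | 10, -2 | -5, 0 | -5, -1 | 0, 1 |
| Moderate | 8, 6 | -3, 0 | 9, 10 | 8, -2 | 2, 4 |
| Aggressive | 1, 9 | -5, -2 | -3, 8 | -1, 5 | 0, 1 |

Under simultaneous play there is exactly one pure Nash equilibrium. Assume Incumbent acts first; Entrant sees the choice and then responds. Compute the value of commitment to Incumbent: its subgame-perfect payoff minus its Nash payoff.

Backward induction with Incumbent moving first.
- Soft: BR = E1, leader payoff -2.
- Moderate: BR = E3, leader payoff 9.
- Aggressive: BR = E1, leader payoff 1.
Among -2, 9, 1, the best is 9 at Moderate. Subgame-perfect outcome: (Moderate, E3) with payoffs (9, 10).
Now find the simultaneous Nash equilibrium.
Incumbent's best replies: E1→Moderate; E2→Soft; E3→Moderate; E4→Moderate; E5→Moderate.
Entrant's best replies: Soft→E1; Moderate→E3; Aggressive→E1.
The unique mutual best reply is (Moderate, E3), giving (9, 10).
Incumbent's commitment gain: 9 − 9 = 0.

0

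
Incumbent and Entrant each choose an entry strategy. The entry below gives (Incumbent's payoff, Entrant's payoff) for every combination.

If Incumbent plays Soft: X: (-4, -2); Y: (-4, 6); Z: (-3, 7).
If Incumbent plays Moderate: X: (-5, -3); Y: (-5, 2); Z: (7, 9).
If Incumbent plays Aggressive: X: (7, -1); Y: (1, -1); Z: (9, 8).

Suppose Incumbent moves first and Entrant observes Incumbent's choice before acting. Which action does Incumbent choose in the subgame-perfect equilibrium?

Aggressive

Work backward from Entrant's decision.
- Soft: Entrant compares -2, 6, 7 and picks Z; Incumbent would get -3.
- Moderate: Entrant compares -3, 2, 9 and picks Z; Incumbent would get 7.
- Aggressive: Entrant compares -1, -1, 8 and picks Z; Incumbent would get 9.
Maximizing over -3, 7, 9, Incumbent chooses Aggressive. Subgame-perfect outcome: (Aggressive, Z) with payoffs (9, 8).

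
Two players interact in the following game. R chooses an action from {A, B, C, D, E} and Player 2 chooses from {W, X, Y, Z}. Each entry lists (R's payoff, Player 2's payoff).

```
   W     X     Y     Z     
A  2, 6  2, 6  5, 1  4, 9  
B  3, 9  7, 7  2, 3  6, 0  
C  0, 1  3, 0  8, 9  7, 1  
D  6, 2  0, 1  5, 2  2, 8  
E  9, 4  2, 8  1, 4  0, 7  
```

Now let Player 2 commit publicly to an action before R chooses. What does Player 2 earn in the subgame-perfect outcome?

R best-responds to each possible Player 2 move:
- W: R compares 2, 3, 0, 6, 9 and picks E; Player 2 would get 4.
- X: R compares 2, 7, 3, 0, 2 and picks B; Player 2 would get 7.
- Y: R compares 5, 2, 8, 5, 1 and picks C; Player 2 would get 9.
- Z: R compares 4, 6, 7, 2, 0 and picks C; Player 2 would get 1.
Among 4, 7, 9, 1, the best is 9 at Y. Subgame-perfect outcome: (C, Y) with payoffs (8, 9).

9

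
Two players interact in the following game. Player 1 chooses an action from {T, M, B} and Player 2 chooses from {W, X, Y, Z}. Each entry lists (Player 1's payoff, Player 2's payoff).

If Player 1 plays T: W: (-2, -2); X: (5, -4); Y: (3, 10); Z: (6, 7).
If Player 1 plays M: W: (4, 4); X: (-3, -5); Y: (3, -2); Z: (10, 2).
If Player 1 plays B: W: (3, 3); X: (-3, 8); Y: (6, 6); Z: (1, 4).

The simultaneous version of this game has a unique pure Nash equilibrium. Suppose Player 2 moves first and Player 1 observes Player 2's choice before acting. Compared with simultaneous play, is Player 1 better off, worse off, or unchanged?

better off

Solve by backward induction (Player 2 leads).
- W → Player 1 plays M (best of -2, 4, 3); Player 2 gets 4.
- X → Player 1 plays T (best of 5, -3, -3); Player 2 gets -4.
- Y → Player 1 plays B (best of 3, 3, 6); Player 2 gets 6.
- Z → Player 1 plays M (best of 6, 10, 1); Player 2 gets 2.
Player 2's induced payoffs are 4, -4, 6, 2, so Player 2 commits to Y. Subgame-perfect outcome: (B, Y) with payoffs (6, 6).
For the simultaneous game, intersect best replies.
Player 1's best replies: W→M; X→T; Y→B; Z→M.
Player 2's best replies: T→Y; M→W; B→X.
Only (M, W) has each player best-responding; Nash payoffs (4, 4).
Player 1 earns 6 sequentially versus 4 at the Nash outcome: better off.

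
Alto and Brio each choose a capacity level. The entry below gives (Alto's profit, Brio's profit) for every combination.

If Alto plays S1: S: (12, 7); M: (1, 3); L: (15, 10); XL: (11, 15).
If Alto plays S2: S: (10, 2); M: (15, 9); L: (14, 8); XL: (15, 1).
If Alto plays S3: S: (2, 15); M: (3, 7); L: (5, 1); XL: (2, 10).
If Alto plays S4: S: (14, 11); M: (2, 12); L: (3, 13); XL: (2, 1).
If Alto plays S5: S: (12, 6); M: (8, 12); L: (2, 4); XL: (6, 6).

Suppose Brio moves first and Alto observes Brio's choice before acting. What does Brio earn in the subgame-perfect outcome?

Backward induction with Brio moving first.
- S: Alto compares 12, 10, 2, 14, 12 and picks S4; Brio would get 11.
- M: Alto compares 1, 15, 3, 2, 8 and picks S2; Brio would get 9.
- L: Alto compares 15, 14, 5, 3, 2 and picks S1; Brio would get 10.
- XL: Alto compares 11, 15, 2, 2, 6 and picks S2; Brio would get 1.
Brio's induced payoffs are 11, 9, 10, 1, so Brio commits to S. Subgame-perfect outcome: (S4, S) with payoffs (14, 11).

11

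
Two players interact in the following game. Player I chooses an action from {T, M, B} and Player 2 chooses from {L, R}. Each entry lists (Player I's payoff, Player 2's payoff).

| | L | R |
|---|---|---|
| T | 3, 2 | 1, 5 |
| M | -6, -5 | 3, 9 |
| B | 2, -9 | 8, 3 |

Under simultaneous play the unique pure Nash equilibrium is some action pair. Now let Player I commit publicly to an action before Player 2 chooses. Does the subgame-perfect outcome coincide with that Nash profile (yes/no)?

Solve by backward induction (Player I leads).
- T: Player 2 compares 2, 5 and picks R; Player I would get 1.
- M: Player 2 compares -5, 9 and picks R; Player I would get 3.
- B: Player 2 compares -9, 3 and picks R; Player I would get 8.
Maximizing over 1, 3, 8, Player I chooses B. Subgame-perfect outcome: (B, R) with payoffs (8, 3).
For the simultaneous game, intersect best replies.
Player I's best replies: L→T; R→B.
Player 2's best replies: T→R; M→R; B→R.
Only (B, R) has each player best-responding; Nash payoffs (8, 3).
Sequential outcome (B, R) coincides with the Nash profile (B, R).

yes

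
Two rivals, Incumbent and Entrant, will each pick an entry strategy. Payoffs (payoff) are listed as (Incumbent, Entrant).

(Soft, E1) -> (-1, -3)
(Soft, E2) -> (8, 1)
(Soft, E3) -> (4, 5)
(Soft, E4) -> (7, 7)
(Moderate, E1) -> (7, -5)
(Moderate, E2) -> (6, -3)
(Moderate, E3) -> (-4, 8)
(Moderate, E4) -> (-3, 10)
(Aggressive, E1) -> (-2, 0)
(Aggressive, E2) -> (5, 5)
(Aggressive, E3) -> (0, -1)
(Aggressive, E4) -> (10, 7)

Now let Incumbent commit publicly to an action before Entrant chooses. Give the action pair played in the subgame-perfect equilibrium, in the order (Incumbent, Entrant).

Backward induction with Incumbent moving first.
- Soft: Entrant compares -3, 1, 5, 7 and picks E4; Incumbent would get 7.
- Moderate: Entrant compares -5, -3, 8, 10 and picks E4; Incumbent would get -3.
- Aggressive: Entrant compares 0, 5, -1, 7 and picks E4; Incumbent would get 10.
Incumbent's induced payoffs are 7, -3, 10, so Incumbent commits to Aggressive. Subgame-perfect outcome: (Aggressive, E4) with payoffs (10, 7).

(Aggressive, E4)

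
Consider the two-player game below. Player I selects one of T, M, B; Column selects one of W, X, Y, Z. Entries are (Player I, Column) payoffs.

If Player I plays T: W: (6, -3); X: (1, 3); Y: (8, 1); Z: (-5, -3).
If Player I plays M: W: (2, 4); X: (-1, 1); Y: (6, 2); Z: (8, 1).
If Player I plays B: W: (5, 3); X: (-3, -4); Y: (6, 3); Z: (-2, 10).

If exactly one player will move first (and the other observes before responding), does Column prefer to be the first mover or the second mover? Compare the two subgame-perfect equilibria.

If Player I leads: Column's best replies are T→X, M→W, B→Z; Player I's induced payoffs 1, 2, -2; outcome (M, W), payoffs (2, 4).
If Column leads: Player I's best replies are W→T, X→T, Y→T, Z→M; Column's induced payoffs -3, 3, 1, 1; outcome (T, X), payoffs (1, 3).
Column gets 3 moving first and 4 moving second, so Column prefers to move second.

second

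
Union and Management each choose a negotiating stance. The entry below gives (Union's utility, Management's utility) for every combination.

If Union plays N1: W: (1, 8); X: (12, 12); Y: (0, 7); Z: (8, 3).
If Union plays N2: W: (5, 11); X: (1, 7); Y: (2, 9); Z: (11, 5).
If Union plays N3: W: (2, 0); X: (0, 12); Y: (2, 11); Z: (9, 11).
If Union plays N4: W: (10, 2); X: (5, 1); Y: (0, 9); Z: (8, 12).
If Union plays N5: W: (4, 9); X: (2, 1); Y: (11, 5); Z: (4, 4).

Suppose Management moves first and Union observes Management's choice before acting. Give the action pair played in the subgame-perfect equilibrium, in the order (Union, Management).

(N1, X)

Solve by backward induction (Management leads).
- W → Union plays N4 (best of 1, 5, 2, 10, 4); Management gets 2.
- X → Union plays N1 (best of 12, 1, 0, 5, 2); Management gets 12.
- Y → Union plays N5 (best of 0, 2, 2, 0, 11); Management gets 5.
- Z → Union plays N2 (best of 8, 11, 9, 8, 4); Management gets 5.
Management's induced payoffs are 2, 12, 5, 5, so Management commits to X. Subgame-perfect outcome: (N1, X) with payoffs (12, 12).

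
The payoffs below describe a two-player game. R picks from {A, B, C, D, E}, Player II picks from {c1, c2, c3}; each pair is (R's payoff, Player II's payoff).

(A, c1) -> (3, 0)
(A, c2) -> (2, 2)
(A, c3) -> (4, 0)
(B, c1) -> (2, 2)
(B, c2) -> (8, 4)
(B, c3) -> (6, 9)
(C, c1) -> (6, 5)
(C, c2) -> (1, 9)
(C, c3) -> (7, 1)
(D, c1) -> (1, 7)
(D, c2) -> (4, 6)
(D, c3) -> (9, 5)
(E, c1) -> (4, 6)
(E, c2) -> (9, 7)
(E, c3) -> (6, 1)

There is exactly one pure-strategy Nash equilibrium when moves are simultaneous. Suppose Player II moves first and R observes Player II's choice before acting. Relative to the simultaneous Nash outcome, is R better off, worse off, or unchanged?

unchanged

Backward induction with Player II moving first.
- c1 → R plays C (best of 3, 2, 6, 1, 4); Player II gets 5.
- c2 → R plays E (best of 2, 8, 1, 4, 9); Player II gets 7.
- c3 → R plays D (best of 4, 6, 7, 9, 6); Player II gets 5.
Among 5, 7, 5, the best is 7 at c2. Subgame-perfect outcome: (E, c2) with payoffs (9, 7).
For the simultaneous game, intersect best replies.
R's best replies: c1→C; c2→E; c3→D.
Player II's best replies: A→c2; B→c3; C→c2; D→c1; E→c2.
Only (E, c2) has each player best-responding; Nash payoffs (9, 7).
R earns 9 sequentially versus 9 at the Nash outcome: unchanged.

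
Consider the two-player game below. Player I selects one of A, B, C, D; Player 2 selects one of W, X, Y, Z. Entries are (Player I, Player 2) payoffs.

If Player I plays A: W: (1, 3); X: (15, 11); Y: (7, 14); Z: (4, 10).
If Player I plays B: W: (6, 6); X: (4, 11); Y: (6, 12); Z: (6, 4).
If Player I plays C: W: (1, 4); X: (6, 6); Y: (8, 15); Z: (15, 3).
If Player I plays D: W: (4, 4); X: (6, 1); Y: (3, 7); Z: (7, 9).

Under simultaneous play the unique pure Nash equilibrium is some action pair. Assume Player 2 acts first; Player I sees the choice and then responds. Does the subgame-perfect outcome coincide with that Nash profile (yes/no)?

yes

Player I best-responds to each possible Player 2 move:
- W: Player I compares 1, 6, 1, 4 and picks B; Player 2 would get 6.
- X: Player I compares 15, 4, 6, 6 and picks A; Player 2 would get 11.
- Y: Player I compares 7, 6, 8, 3 and picks C; Player 2 would get 15.
- Z: Player I compares 4, 6, 15, 7 and picks C; Player 2 would get 3.
Player 2's induced payoffs are 6, 11, 15, 3, so Player 2 commits to Y. Subgame-perfect outcome: (C, Y) with payoffs (8, 15).
Now find the simultaneous Nash equilibrium.
Player I's best replies: W→B; X→A; Y→C; Z→C.
Player 2's best replies: A→Y; B→Y; C→Y; D→Z.
Only (C, Y) has each player best-responding; Nash payoffs (8, 15).
Sequential outcome (C, Y) coincides with the Nash profile (C, Y).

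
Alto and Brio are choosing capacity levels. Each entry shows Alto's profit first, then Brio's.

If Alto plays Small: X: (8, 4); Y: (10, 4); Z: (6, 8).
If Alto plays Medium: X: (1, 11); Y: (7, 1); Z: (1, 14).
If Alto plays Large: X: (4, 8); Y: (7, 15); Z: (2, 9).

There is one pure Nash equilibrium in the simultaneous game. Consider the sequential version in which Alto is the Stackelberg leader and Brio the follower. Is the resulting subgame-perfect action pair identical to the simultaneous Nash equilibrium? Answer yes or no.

Solve by backward induction (Alto leads).
- Small: Brio compares 4, 4, 8 and picks Z; Alto would get 6.
- Medium: Brio compares 11, 1, 14 and picks Z; Alto would get 1.
- Large: Brio compares 8, 15, 9 and picks Y; Alto would get 7.
Alto's induced payoffs are 6, 1, 7, so Alto commits to Large. Subgame-perfect outcome: (Large, Y) with payoffs (7, 15).
For the simultaneous game, intersect best replies.
Alto's best replies: X→Small; Y→Small; Z→Small.
Brio's best replies: Small→Z; Medium→Z; Large→Y.
Only (Small, Z) has each player best-responding; Nash payoffs (6, 8).
Sequential outcome (Large, Y) differs from the Nash profile (Small, Z).

no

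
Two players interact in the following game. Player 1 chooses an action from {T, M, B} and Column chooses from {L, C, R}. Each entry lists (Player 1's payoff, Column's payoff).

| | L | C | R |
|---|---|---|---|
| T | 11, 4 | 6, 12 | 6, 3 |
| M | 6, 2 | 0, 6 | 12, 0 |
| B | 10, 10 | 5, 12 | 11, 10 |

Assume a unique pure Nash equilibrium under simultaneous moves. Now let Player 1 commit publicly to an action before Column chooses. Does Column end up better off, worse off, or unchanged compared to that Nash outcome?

unchanged

Work backward from Column's decision.
- T → Column plays C (best of 4, 12, 3); Player 1 gets 6.
- M → Column plays C (best of 2, 6, 0); Player 1 gets 0.
- B → Column plays C (best of 10, 12, 10); Player 1 gets 5.
Maximizing over 6, 0, 5, Player 1 chooses T. Subgame-perfect outcome: (T, C) with payoffs (6, 12).
Now find the simultaneous Nash equilibrium.
Player 1's best replies: L→T; C→T; R→M.
Column's best replies: T→C; M→C; B→C.
Only (T, C) has each player best-responding; Nash payoffs (6, 12).
Column earns 12 sequentially versus 12 at the Nash outcome: unchanged.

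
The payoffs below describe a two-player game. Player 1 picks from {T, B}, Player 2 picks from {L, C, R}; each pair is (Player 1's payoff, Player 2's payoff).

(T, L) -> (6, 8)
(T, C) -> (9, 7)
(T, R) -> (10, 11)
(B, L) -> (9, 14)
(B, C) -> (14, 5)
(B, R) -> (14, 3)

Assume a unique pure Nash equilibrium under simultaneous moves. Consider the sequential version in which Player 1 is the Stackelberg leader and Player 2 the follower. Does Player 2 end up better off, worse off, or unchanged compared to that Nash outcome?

worse off

Solve by backward induction (Player 1 leads).
- T: BR = R, leader payoff 10.
- B: BR = L, leader payoff 9.
Maximizing over 10, 9, Player 1 chooses T. Subgame-perfect outcome: (T, R) with payoffs (10, 11).
Under simultaneous play:
Player 1's best replies: L→B; C→B; R→B.
Player 2's best replies: T→R; B→L.
Only (B, L) has each player best-responding; Nash payoffs (9, 14).
Player 2 earns 11 sequentially versus 14 at the Nash outcome: worse off.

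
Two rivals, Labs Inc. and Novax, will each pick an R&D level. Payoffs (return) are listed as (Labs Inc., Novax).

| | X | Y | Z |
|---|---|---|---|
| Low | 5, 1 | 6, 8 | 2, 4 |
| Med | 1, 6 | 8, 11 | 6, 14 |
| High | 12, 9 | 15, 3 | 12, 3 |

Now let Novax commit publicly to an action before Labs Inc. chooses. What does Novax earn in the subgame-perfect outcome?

9

Solve by backward induction (Novax leads).
- X: Labs Inc. compares 5, 1, 12 and picks High; Novax would get 9.
- Y: Labs Inc. compares 6, 8, 15 and picks High; Novax would get 3.
- Z: Labs Inc. compares 2, 6, 12 and picks High; Novax would get 3.
Novax's induced payoffs are 9, 3, 3, so Novax commits to X. Subgame-perfect outcome: (High, X) with payoffs (12, 9).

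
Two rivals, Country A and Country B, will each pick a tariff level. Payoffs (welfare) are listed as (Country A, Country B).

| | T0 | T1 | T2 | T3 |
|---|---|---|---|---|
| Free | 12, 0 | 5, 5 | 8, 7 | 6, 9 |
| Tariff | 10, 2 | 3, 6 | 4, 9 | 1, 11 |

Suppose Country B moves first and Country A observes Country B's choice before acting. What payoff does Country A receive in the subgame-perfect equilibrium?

6

Backward induction with Country B moving first.
- T0 → Country A plays Free (best of 12, 10); Country B gets 0.
- T1 → Country A plays Free (best of 5, 3); Country B gets 5.
- T2 → Country A plays Free (best of 8, 4); Country B gets 7.
- T3 → Country A plays Free (best of 6, 1); Country B gets 9.
Among 0, 5, 7, 9, the best is 9 at T3. Subgame-perfect outcome: (Free, T3) with payoffs (6, 9).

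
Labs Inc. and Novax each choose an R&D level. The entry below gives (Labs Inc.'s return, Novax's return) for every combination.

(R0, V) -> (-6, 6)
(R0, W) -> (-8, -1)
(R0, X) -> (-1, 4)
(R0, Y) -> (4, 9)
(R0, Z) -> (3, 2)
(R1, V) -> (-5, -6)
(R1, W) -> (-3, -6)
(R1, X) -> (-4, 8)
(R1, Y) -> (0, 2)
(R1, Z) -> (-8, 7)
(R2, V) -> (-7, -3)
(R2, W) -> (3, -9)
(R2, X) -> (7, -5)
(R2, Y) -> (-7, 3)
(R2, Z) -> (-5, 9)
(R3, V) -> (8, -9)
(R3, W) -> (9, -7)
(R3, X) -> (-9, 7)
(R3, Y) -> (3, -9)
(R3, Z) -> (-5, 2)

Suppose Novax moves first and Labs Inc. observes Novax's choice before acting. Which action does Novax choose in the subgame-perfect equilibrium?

Y

Labs Inc. best-responds to each possible Novax move:
- V: Labs Inc. compares -6, -5, -7, 8 and picks R3; Novax would get -9.
- W: Labs Inc. compares -8, -3, 3, 9 and picks R3; Novax would get -7.
- X: Labs Inc. compares -1, -4, 7, -9 and picks R2; Novax would get -5.
- Y: Labs Inc. compares 4, 0, -7, 3 and picks R0; Novax would get 9.
- Z: Labs Inc. compares 3, -8, -5, -5 and picks R0; Novax would get 2.
Among -9, -7, -5, 9, 2, the best is 9 at Y. Subgame-perfect outcome: (R0, Y) with payoffs (4, 9).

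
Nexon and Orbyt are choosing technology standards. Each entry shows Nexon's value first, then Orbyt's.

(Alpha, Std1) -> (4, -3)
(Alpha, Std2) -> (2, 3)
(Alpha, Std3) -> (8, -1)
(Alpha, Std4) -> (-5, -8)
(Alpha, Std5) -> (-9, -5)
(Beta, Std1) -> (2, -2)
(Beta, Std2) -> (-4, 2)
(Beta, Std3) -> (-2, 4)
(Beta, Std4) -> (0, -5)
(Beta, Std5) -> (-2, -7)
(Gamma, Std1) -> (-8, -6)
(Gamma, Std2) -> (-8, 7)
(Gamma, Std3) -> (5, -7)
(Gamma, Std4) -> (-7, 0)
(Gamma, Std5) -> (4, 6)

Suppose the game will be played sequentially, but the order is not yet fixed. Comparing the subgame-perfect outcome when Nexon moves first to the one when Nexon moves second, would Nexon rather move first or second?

If Nexon leads: Orbyt's best replies are Alpha→Std2, Beta→Std3, Gamma→Std2; Nexon's induced payoffs 2, -2, -8; outcome (Alpha, Std2), payoffs (2, 3).
If Orbyt leads: Nexon's best replies are Std1→Alpha, Std2→Alpha, Std3→Alpha, Std4→Beta, Std5→Gamma; Orbyt's induced payoffs -3, 3, -1, -5, 6; outcome (Gamma, Std5), payoffs (4, 6).
Nexon gets 2 moving first and 4 moving second, so Nexon prefers to move second.

second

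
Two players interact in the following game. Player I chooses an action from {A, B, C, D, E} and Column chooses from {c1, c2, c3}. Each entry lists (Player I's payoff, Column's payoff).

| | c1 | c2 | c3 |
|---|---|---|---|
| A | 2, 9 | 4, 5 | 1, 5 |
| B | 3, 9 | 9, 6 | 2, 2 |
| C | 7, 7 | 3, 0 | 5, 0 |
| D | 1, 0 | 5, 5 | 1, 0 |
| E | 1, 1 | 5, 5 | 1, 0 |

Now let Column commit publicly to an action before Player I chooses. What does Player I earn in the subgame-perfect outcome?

7

Work backward from Player I's decision.
- c1: Player I compares 2, 3, 7, 1, 1 and picks C; Column would get 7.
- c2: Player I compares 4, 9, 3, 5, 5 and picks B; Column would get 6.
- c3: Player I compares 1, 2, 5, 1, 1 and picks C; Column would get 0.
Maximizing over 7, 6, 0, Column chooses c1. Subgame-perfect outcome: (C, c1) with payoffs (7, 7).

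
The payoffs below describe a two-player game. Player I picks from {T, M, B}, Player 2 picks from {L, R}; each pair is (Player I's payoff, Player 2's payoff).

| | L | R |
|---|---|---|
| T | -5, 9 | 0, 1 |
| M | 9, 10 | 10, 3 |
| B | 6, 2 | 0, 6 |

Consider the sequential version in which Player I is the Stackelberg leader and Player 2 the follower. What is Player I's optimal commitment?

M

Solve by backward induction (Player I leads).
- T: BR = L, leader payoff -5.
- M: BR = L, leader payoff 9.
- B: BR = R, leader payoff 0.
Among -5, 9, 0, the best is 9 at M. Subgame-perfect outcome: (M, L) with payoffs (9, 10).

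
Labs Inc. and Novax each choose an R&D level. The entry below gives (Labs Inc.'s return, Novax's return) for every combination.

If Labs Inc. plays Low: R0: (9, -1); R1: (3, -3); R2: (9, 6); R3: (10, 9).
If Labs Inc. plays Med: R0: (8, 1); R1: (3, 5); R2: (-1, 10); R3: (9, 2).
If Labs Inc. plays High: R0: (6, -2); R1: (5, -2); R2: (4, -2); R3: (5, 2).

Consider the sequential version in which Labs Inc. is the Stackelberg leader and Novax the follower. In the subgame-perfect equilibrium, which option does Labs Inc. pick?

Backward induction with Labs Inc. moving first.
- Low: BR = R3, leader payoff 10.
- Med: BR = R2, leader payoff -1.
- High: BR = R3, leader payoff 5.
Maximizing over 10, -1, 5, Labs Inc. chooses Low. Subgame-perfect outcome: (Low, R3) with payoffs (10, 9).

Low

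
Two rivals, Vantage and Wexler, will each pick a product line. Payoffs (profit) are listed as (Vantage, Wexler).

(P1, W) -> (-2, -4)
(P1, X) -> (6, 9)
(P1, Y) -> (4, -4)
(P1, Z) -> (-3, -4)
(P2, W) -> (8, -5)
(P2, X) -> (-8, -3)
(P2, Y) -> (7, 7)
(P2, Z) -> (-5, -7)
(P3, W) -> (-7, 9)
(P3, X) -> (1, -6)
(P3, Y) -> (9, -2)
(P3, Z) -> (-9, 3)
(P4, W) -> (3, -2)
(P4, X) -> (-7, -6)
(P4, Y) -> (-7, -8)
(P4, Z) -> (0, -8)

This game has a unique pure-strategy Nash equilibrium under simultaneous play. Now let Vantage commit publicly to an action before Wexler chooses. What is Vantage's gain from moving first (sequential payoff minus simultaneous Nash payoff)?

1

Wexler best-responds to each possible Vantage move:
- P1: Wexler compares -4, 9, -4, -4 and picks X; Vantage would get 6.
- P2: Wexler compares -5, -3, 7, -7 and picks Y; Vantage would get 7.
- P3: Wexler compares 9, -6, -2, 3 and picks W; Vantage would get -7.
- P4: Wexler compares -2, -6, -8, -8 and picks W; Vantage would get 3.
Among 6, 7, -7, 3, the best is 7 at P2. Subgame-perfect outcome: (P2, Y) with payoffs (7, 7).
Now find the simultaneous Nash equilibrium.
Vantage's best replies: W→P2; X→P1; Y→P3; Z→P4.
Wexler's best replies: P1→X; P2→Y; P3→W; P4→W.
Only (P1, X) has each player best-responding; Nash payoffs (6, 9).
Vantage's commitment gain: 7 − 6 = 1.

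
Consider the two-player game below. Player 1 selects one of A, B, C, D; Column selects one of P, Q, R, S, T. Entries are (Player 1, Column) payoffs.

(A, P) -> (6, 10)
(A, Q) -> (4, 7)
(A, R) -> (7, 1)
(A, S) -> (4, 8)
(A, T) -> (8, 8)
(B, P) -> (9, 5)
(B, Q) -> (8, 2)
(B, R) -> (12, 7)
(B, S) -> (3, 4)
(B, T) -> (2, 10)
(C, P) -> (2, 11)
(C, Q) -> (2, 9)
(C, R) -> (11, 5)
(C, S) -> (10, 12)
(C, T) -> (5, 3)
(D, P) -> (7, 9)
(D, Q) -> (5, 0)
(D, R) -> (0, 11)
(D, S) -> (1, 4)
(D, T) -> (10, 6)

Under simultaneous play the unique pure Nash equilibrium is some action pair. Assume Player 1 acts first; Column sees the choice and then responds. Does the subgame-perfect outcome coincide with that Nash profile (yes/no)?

Solve by backward induction (Player 1 leads).
- A → Column plays P (best of 10, 7, 1, 8, 8); Player 1 gets 6.
- B → Column plays T (best of 5, 2, 7, 4, 10); Player 1 gets 2.
- C → Column plays S (best of 11, 9, 5, 12, 3); Player 1 gets 10.
- D → Column plays R (best of 9, 0, 11, 4, 6); Player 1 gets 0.
Maximizing over 6, 2, 10, 0, Player 1 chooses C. Subgame-perfect outcome: (C, S) with payoffs (10, 12).
Now find the simultaneous Nash equilibrium.
Player 1's best replies: P→B; Q→B; R→B; S→C; T→D.
Column's best replies: A→P; B→T; C→S; D→R.
The unique mutual best reply is (C, S), giving (10, 12).
Sequential outcome (C, S) coincides with the Nash profile (C, S).

yes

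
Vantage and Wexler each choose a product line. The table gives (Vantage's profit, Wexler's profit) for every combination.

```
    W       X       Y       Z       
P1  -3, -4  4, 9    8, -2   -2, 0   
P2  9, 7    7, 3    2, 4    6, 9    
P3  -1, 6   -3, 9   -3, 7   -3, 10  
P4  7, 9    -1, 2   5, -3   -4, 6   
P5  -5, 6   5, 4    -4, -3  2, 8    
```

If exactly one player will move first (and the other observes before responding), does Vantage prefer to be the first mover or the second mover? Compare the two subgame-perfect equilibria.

If Vantage leads: Wexler's best replies are P1→X, P2→Z, P3→Z, P4→W, P5→Z; Vantage's induced payoffs 4, 6, -3, 7, 2; outcome (P4, W), payoffs (7, 9).
If Wexler leads: Vantage's best replies are W→P2, X→P2, Y→P1, Z→P2; Wexler's induced payoffs 7, 3, -2, 9; outcome (P2, Z), payoffs (6, 9).
Vantage gets 7 moving first and 6 moving second, so Vantage prefers to move first.

first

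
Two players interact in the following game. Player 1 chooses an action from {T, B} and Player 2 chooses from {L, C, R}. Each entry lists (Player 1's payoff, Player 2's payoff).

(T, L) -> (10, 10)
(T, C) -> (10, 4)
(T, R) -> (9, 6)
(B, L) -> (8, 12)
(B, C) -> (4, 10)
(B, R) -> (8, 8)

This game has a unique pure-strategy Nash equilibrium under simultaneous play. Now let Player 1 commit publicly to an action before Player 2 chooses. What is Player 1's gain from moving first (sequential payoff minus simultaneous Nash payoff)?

0

Work backward from Player 2's decision.
- T: Player 2 compares 10, 4, 6 and picks L; Player 1 would get 10.
- B: Player 2 compares 12, 10, 8 and picks L; Player 1 would get 8.
Player 1's induced payoffs are 10, 8, so Player 1 commits to T. Subgame-perfect outcome: (T, L) with payoffs (10, 10).
Under simultaneous play:
Player 1's best replies: L→T; C→T; R→T.
Player 2's best replies: T→L; B→L.
Only (T, L) has each player best-responding; Nash payoffs (10, 10).
Player 1's commitment gain: 10 − 10 = 0.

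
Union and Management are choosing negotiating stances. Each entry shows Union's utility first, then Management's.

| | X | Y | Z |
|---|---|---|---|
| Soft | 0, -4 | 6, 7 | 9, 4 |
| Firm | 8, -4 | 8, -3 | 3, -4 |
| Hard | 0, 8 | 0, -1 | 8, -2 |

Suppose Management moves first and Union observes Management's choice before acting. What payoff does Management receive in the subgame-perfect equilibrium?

Union best-responds to each possible Management move:
- X: BR = Firm, leader payoff -4.
- Y: BR = Firm, leader payoff -3.
- Z: BR = Soft, leader payoff 4.
Maximizing over -4, -3, 4, Management chooses Z. Subgame-perfect outcome: (Soft, Z) with payoffs (9, 4).

4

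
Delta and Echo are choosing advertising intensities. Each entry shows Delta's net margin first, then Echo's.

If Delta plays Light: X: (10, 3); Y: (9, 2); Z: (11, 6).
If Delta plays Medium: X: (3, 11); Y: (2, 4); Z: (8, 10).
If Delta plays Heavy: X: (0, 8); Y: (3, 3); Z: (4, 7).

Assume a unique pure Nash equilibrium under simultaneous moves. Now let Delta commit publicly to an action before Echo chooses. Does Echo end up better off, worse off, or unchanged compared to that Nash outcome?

unchanged

Solve by backward induction (Delta leads).
- Light: Echo compares 3, 2, 6 and picks Z; Delta would get 11.
- Medium: Echo compares 11, 4, 10 and picks X; Delta would get 3.
- Heavy: Echo compares 8, 3, 7 and picks X; Delta would get 0.
Maximizing over 11, 3, 0, Delta chooses Light. Subgame-perfect outcome: (Light, Z) with payoffs (11, 6).
Under simultaneous play:
Delta's best replies: X→Light; Y→Light; Z→Light.
Echo's best replies: Light→Z; Medium→X; Heavy→X.
The unique mutual best reply is (Light, Z), giving (11, 6).
Echo earns 6 sequentially versus 6 at the Nash outcome: unchanged.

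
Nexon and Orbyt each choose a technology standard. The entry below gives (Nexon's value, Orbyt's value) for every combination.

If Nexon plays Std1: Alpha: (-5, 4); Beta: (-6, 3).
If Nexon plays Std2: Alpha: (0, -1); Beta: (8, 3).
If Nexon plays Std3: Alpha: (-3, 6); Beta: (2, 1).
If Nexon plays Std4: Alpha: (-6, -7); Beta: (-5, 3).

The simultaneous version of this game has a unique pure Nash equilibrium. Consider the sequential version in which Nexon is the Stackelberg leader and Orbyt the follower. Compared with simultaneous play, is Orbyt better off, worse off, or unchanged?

Solve by backward induction (Nexon leads).
- Std1: Orbyt compares 4, 3 and picks Alpha; Nexon would get -5.
- Std2: Orbyt compares -1, 3 and picks Beta; Nexon would get 8.
- Std3: Orbyt compares 6, 1 and picks Alpha; Nexon would get -3.
- Std4: Orbyt compares -7, 3 and picks Beta; Nexon would get -5.
Among -5, 8, -3, -5, the best is 8 at Std2. Subgame-perfect outcome: (Std2, Beta) with payoffs (8, 3).
Under simultaneous play:
Nexon's best replies: Alpha→Std2; Beta→Std2.
Orbyt's best replies: Std1→Alpha; Std2→Beta; Std3→Alpha; Std4→Beta.
The unique mutual best reply is (Std2, Beta), giving (8, 3).
Orbyt earns 3 sequentially versus 3 at the Nash outcome: unchanged.

unchanged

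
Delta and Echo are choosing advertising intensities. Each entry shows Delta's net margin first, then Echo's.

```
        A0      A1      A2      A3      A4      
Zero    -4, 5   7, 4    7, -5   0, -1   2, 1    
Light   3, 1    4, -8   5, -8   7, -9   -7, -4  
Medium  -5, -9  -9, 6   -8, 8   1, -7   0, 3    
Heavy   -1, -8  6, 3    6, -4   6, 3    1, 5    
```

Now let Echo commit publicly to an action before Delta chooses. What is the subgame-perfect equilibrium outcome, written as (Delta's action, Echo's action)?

Backward induction with Echo moving first.
- A0: Delta compares -4, 3, -5, -1 and picks Light; Echo would get 1.
- A1: Delta compares 7, 4, -9, 6 and picks Zero; Echo would get 4.
- A2: Delta compares 7, 5, -8, 6 and picks Zero; Echo would get -5.
- A3: Delta compares 0, 7, 1, 6 and picks Light; Echo would get -9.
- A4: Delta compares 2, -7, 0, 1 and picks Zero; Echo would get 1.
Among 1, 4, -5, -9, 1, the best is 4 at A1. Subgame-perfect outcome: (Zero, A1) with payoffs (7, 4).

(Zero, A1)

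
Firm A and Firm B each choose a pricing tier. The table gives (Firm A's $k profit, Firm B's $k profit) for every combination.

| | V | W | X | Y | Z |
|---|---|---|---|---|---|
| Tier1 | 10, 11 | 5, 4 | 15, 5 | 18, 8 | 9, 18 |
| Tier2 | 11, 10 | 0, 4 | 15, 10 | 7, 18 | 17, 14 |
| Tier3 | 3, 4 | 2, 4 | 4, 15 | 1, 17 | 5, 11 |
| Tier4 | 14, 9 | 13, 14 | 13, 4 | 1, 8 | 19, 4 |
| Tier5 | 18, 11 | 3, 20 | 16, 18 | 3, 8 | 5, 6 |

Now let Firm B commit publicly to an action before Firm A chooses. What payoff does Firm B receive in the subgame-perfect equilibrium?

18

Firm A best-responds to each possible Firm B move:
- V: BR = Tier5, leader payoff 11.
- W: BR = Tier4, leader payoff 14.
- X: BR = Tier5, leader payoff 18.
- Y: BR = Tier1, leader payoff 8.
- Z: BR = Tier4, leader payoff 4.
Maximizing over 11, 14, 18, 8, 4, Firm B chooses X. Subgame-perfect outcome: (Tier5, X) with payoffs (16, 18).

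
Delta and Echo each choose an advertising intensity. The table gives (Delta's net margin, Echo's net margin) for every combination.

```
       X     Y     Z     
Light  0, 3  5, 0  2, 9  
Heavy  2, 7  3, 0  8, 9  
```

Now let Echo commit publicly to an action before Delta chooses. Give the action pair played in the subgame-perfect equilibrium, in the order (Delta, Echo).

(Heavy, Z)

Backward induction with Echo moving first.
- X: BR = Heavy, leader payoff 7.
- Y: BR = Light, leader payoff 0.
- Z: BR = Heavy, leader payoff 9.
Maximizing over 7, 0, 9, Echo chooses Z. Subgame-perfect outcome: (Heavy, Z) with payoffs (8, 9).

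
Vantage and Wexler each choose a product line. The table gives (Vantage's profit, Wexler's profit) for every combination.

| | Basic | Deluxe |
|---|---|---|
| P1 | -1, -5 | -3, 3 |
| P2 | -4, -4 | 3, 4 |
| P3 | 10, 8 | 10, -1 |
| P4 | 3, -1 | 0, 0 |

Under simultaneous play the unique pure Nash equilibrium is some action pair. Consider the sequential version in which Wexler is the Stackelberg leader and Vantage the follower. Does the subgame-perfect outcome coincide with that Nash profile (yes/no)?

yes

Vantage best-responds to each possible Wexler move:
- Basic: Vantage compares -1, -4, 10, 3 and picks P3; Wexler would get 8.
- Deluxe: Vantage compares -3, 3, 10, 0 and picks P3; Wexler would get -1.
Among 8, -1, the best is 8 at Basic. Subgame-perfect outcome: (P3, Basic) with payoffs (10, 8).
For the simultaneous game, intersect best replies.
Vantage's best replies: Basic→P3; Deluxe→P3.
Wexler's best replies: P1→Deluxe; P2→Deluxe; P3→Basic; P4→Deluxe.
Only (P3, Basic) has each player best-responding; Nash payoffs (10, 8).
Sequential outcome (P3, Basic) coincides with the Nash profile (P3, Basic).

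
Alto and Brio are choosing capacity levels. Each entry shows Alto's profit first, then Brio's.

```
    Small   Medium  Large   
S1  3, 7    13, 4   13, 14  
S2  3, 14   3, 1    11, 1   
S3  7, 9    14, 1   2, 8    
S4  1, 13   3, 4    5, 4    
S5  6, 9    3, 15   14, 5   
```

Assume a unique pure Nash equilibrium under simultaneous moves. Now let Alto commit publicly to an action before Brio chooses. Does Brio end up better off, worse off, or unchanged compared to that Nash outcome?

Solve by backward induction (Alto leads).
- S1: Brio compares 7, 4, 14 and picks Large; Alto would get 13.
- S2: Brio compares 14, 1, 1 and picks Small; Alto would get 3.
- S3: Brio compares 9, 1, 8 and picks Small; Alto would get 7.
- S4: Brio compares 13, 4, 4 and picks Small; Alto would get 1.
- S5: Brio compares 9, 15, 5 and picks Medium; Alto would get 3.
Maximizing over 13, 3, 7, 1, 3, Alto chooses S1. Subgame-perfect outcome: (S1, Large) with payoffs (13, 14).
Under simultaneous play:
Alto's best replies: Small→S3; Medium→S3; Large→S5.
Brio's best replies: S1→Large; S2→Small; S3→Small; S4→Small; S5→Medium.
The unique mutual best reply is (S3, Small), giving (7, 9).
Brio earns 14 sequentially versus 9 at the Nash outcome: better off.

better off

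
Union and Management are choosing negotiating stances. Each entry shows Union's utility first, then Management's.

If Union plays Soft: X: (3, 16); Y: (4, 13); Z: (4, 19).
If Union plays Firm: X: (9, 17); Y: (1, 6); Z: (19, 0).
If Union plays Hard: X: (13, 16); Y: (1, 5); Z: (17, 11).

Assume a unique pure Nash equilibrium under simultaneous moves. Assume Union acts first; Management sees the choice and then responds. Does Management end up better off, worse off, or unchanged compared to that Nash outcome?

unchanged

Solve by backward induction (Union leads).
- Soft: BR = Z, leader payoff 4.
- Firm: BR = X, leader payoff 9.
- Hard: BR = X, leader payoff 13.
Among 4, 9, 13, the best is 13 at Hard. Subgame-perfect outcome: (Hard, X) with payoffs (13, 16).
Now find the simultaneous Nash equilibrium.
Union's best replies: X→Hard; Y→Soft; Z→Firm.
Management's best replies: Soft→Z; Firm→X; Hard→X.
Only (Hard, X) has each player best-responding; Nash payoffs (13, 16).
Management earns 16 sequentially versus 16 at the Nash outcome: unchanged.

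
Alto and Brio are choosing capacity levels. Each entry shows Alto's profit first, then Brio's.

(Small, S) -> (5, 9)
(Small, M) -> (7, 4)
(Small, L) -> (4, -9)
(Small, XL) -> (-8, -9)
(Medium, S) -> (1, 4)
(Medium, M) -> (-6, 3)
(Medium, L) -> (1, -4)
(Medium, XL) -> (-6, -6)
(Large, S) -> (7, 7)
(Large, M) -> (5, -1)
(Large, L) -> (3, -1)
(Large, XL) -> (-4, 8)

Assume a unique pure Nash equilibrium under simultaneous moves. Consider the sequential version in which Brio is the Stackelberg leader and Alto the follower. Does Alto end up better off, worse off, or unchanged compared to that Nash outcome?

Alto best-responds to each possible Brio move:
- S → Alto plays Large (best of 5, 1, 7); Brio gets 7.
- M → Alto plays Small (best of 7, -6, 5); Brio gets 4.
- L → Alto plays Small (best of 4, 1, 3); Brio gets -9.
- XL → Alto plays Large (best of -8, -6, -4); Brio gets 8.
Among 7, 4, -9, 8, the best is 8 at XL. Subgame-perfect outcome: (Large, XL) with payoffs (-4, 8).
Under simultaneous play:
Alto's best replies: S→Large; M→Small; L→Small; XL→Large.
Brio's best replies: Small→S; Medium→S; Large→XL.
The unique mutual best reply is (Large, XL), giving (-4, 8).
Alto earns -4 sequentially versus -4 at the Nash outcome: unchanged.

unchanged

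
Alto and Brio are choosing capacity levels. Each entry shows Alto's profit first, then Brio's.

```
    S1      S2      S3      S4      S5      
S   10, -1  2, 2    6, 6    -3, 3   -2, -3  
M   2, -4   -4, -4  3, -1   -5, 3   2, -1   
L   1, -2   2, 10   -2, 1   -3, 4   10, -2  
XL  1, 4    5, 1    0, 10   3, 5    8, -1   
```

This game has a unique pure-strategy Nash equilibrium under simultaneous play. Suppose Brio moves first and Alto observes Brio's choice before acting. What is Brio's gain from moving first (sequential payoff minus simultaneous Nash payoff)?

Alto best-responds to each possible Brio move:
- S1: Alto compares 10, 2, 1, 1 and picks S; Brio would get -1.
- S2: Alto compares 2, -4, 2, 5 and picks XL; Brio would get 1.
- S3: Alto compares 6, 3, -2, 0 and picks S; Brio would get 6.
- S4: Alto compares -3, -5, -3, 3 and picks XL; Brio would get 5.
- S5: Alto compares -2, 2, 10, 8 and picks L; Brio would get -2.
Brio's induced payoffs are -1, 1, 6, 5, -2, so Brio commits to S3. Subgame-perfect outcome: (S, S3) with payoffs (6, 6).
Under simultaneous play:
Alto's best replies: S1→S; S2→XL; S3→S; S4→XL; S5→L.
Brio's best replies: S→S3; M→S4; L→S2; XL→S3.
The unique mutual best reply is (S, S3), giving (6, 6).
Brio's commitment gain: 6 − 6 = 0.

0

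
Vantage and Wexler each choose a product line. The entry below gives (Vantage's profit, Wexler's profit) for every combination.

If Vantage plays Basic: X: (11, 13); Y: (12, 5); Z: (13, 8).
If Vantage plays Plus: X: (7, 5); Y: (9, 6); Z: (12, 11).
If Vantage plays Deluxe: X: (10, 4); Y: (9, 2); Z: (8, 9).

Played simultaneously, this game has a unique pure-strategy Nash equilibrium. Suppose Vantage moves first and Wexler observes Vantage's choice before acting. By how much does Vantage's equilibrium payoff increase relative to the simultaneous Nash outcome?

Backward induction with Vantage moving first.
- Basic → Wexler plays X (best of 13, 5, 8); Vantage gets 11.
- Plus → Wexler plays Z (best of 5, 6, 11); Vantage gets 12.
- Deluxe → Wexler plays Z (best of 4, 2, 9); Vantage gets 8.
Among 11, 12, 8, the best is 12 at Plus. Subgame-perfect outcome: (Plus, Z) with payoffs (12, 11).
For the simultaneous game, intersect best replies.
Vantage's best replies: X→Basic; Y→Basic; Z→Basic.
Wexler's best replies: Basic→X; Plus→Z; Deluxe→Z.
The unique mutual best reply is (Basic, X), giving (11, 13).
Vantage's commitment gain: 12 − 11 = 1.

1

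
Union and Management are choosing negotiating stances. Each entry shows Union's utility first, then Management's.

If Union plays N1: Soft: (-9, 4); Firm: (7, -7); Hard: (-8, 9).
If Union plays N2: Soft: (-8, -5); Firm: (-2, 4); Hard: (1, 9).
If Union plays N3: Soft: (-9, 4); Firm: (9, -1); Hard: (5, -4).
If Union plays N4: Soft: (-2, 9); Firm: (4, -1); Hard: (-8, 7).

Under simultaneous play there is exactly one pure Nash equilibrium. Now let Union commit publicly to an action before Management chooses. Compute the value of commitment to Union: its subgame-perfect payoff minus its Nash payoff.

3

Backward induction with Union moving first.
- N1: Management compares 4, -7, 9 and picks Hard; Union would get -8.
- N2: Management compares -5, 4, 9 and picks Hard; Union would get 1.
- N3: Management compares 4, -1, -4 and picks Soft; Union would get -9.
- N4: Management compares 9, -1, 7 and picks Soft; Union would get -2.
Maximizing over -8, 1, -9, -2, Union chooses N2. Subgame-perfect outcome: (N2, Hard) with payoffs (1, 9).
Now find the simultaneous Nash equilibrium.
Union's best replies: Soft→N4; Firm→N3; Hard→N3.
Management's best replies: N1→Hard; N2→Hard; N3→Soft; N4→Soft.
The unique mutual best reply is (N4, Soft), giving (-2, 9).
Union's commitment gain: 1 − -2 = 3.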